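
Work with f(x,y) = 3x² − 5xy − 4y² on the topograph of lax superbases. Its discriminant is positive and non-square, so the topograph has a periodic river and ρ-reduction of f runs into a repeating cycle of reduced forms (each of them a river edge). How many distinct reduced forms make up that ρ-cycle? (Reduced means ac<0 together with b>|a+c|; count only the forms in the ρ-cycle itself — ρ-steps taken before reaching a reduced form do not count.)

D = 73, ⌊√D⌋ = 8
descent: ρ → (-4,5,3)  [lands on river]
river: ρ → (3,7,-2)
river: ρ → (-2,5,6)
river: ρ → (6,7,-1)
river: ρ → (-1,7,6)
river: ρ → (6,5,-2)
river: ρ → (-2,7,3)
river: ρ → (3,5,-4)
river: ρ → (-4,3,4)
river: ρ → (4,5,-3)
river: ρ → (-3,7,2)
river: ρ → (2,5,-6)
river: ρ → (-6,7,1)
river: ρ → (1,7,-6)
river: ρ → (-6,5,2)
river: ρ → (2,7,-3)
river: ρ → (-3,5,4)
river: ρ → (4,3,-4)
ρ-cycle length = 18 (tail of 1 descent step not counted)

18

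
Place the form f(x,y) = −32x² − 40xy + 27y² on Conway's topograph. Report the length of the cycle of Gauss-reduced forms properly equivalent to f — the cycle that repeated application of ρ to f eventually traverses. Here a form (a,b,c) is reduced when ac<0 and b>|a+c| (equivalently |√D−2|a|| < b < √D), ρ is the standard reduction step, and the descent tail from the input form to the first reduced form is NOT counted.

D = 5056, ⌊√D⌋ = 71
descent: ρ → (27,40,-32)  [lands on river]
river: ρ → (-32,24,35)
river: ρ → (35,46,-21)
river: ρ → (-21,38,43)
river: ρ → (43,48,-16)
river: ρ → (-16,48,43)
river: ρ → (43,38,-21)
river: ρ → (-21,46,35)
river: ρ → (35,24,-32)
river: ρ → (-32,40,27)
river: ρ → (27,68,-4)
river: ρ → (-4,68,27)
ρ-cycle length = 12 (tail of 1 descent step not counted)

12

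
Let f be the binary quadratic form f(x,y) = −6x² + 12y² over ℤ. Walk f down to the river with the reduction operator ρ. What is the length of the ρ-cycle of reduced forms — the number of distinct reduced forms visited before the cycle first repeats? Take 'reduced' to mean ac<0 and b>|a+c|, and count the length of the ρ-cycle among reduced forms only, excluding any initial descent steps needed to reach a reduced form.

D = 288, ⌊√D⌋ = 16
descent: ρ → (12,0,-6)
descent: ρ → (-6,12,6)  [lands on river]
river: ρ → (6,12,-6)
ρ-cycle length = 2 (tail of 2 descent steps not counted)

2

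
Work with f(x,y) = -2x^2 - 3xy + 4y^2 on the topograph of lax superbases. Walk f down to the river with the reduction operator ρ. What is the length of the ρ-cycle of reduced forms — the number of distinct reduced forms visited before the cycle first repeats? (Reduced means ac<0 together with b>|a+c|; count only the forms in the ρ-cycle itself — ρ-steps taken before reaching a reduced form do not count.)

D = 41, ⌊√D⌋ = 6
descent: ρ → (4,3,-2)  [lands on river]
river: ρ → (-2,5,2)
river: ρ → (2,3,-4)
river: ρ → (-4,5,1)
river: ρ → (1,5,-4)
river: ρ → (-4,3,2)
river: ρ → (2,5,-2)
river: ρ → (-2,3,4)
river: ρ → (4,5,-1)
river: ρ → (-1,5,4)
ρ-cycle length = 10 (tail of 1 descent step not counted)

10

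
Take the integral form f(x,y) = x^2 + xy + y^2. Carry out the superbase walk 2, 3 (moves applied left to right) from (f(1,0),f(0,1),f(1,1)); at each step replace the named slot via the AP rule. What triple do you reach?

start (1,1,3) = (f(1,0),f(0,1),f(1,1))
replace slot 2: 2·(1+3) − 1 = 7 → (1,7,3)
replace slot 3: 2·(1+7) − 3 = 13 → (1,7,13)

1,7,13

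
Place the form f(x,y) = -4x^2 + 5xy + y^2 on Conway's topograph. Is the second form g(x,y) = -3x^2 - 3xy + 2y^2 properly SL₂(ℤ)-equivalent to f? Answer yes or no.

D₁ = 41, D₂ = 33
discriminants differ ⇒ not SL₂(ℤ)-equivalent

no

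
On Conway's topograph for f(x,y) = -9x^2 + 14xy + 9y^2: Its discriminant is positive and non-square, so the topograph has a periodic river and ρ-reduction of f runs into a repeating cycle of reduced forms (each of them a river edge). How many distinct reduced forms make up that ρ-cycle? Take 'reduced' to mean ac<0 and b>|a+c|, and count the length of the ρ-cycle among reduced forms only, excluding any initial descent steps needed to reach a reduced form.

D = 520, ⌊√D⌋ = 22
river: ρ → (9,22,-1)
river: ρ → (-1,22,9)
river: ρ → (9,14,-9)
river: ρ → (-9,22,1)
river: ρ → (1,22,-9)
river: ρ → (-9,14,9)
ρ-cycle length = 6 (tail of 0 descent steps not counted)

6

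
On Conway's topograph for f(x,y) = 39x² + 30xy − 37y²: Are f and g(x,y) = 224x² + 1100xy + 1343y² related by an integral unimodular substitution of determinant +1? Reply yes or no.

D₁ = 6672, D₂ = 6672
river cycle of f (length 18): (-37, 44, 32), (32, 20, -49), (-49, 78, 3), (3, 78, -49), (-49, 20, 32), (32, 44, -37), (-37, 30, 39), (39, 48, -28), (-28, 64, 23), (23, 74, -13), … (8 more)
river cycle of g (length 18): (39, 30, -37), (-37, 44, 32), (32, 20, -49), (-49, 78, 3), (3, 78, -49), (-49, 20, 32), (32, 44, -37), (-37, 30, 39), (39, 48, -28), (-28, 64, 23), … (8 more)
cycles coincide ⇒ equivalent

yes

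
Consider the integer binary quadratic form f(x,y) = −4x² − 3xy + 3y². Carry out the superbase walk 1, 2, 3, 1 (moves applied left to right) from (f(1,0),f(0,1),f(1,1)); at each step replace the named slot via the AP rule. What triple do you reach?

start (-4,3,-4) = (f(1,0),f(0,1),f(1,1))
replace slot 1: 2·(3+(-4)) − (-4) = 2 → (2,3,-4)
replace slot 2: 2·(2+(-4)) − 3 = -7 → (2,-7,-4)
replace slot 3: 2·(2+(-7)) − (-4) = -6 → (2,-7,-6)
replace slot 1: 2·((-7)+(-6)) − 2 = -28 → (-28,-7,-6)

-28,-7,-6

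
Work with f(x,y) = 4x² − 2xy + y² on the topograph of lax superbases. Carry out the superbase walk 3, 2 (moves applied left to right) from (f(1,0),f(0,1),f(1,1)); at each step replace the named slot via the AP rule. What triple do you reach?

start (4,1,3) = (f(1,0),f(0,1),f(1,1))
replace slot 3: 2·(4+1) − 3 = 7 → (4,1,7)
replace slot 2: 2·(4+7) − 1 = 21 → (4,21,7)

4,21,7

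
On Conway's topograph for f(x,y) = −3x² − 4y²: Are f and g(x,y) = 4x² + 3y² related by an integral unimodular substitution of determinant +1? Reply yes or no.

D₁ = -48, D₂ = -48
f is negative-definite; reduce −f:
−f: reduced (well bottom): (3,0,4) with a≤c, −a<b≤a
flip sign back: reduced form of f is (-3,0,-4)
g: flip: (4,0,3)→(3,0,4)
g: reduced (well bottom): (3,0,4) with a≤c, −a<b≤a
reduced forms (-3, 0, -4) vs (3, 0, 4) ⇒ inequivalent

no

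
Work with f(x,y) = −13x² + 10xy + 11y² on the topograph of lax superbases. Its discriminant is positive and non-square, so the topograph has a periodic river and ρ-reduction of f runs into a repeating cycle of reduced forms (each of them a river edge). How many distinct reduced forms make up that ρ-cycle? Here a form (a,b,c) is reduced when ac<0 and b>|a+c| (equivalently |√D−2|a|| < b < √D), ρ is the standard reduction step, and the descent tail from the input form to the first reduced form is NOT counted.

D = 672, ⌊√D⌋ = 25
river: ρ → (11,12,-12)
river: ρ → (-12,12,11)
river: ρ → (11,10,-13)
river: ρ → (-13,16,8)
river: ρ → (8,16,-13)
river: ρ → (-13,10,11)
ρ-cycle length = 6 (tail of 0 descent steps not counted)

6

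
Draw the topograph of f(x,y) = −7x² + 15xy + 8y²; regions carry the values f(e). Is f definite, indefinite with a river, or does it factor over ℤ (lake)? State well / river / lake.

D = b²−4ac = 15² − 4·(-7)·8 = 449
D > 0 non-square ⇒ indefinite ⇒ periodic river

river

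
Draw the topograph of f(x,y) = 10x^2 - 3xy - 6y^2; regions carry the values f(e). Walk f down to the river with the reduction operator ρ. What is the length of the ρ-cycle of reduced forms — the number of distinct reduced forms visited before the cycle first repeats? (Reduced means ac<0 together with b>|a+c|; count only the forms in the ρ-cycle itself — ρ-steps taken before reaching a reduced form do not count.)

D = 249, ⌊√D⌋ = 15
descent: ρ → (-6,15,1)  [lands on river]
river: ρ → (1,15,-6)
river: ρ → (-6,9,7)
river: ρ → (7,5,-8)
river: ρ → (-8,11,4)
river: ρ → (4,13,-5)
river: ρ → (-5,7,10)
river: ρ → (10,13,-2)
river: ρ → (-2,15,3)
river: ρ → (3,15,-2)
river: ρ → (-2,13,10)
river: ρ → (10,7,-5)
river: ρ → (-5,13,4)
river: ρ → (4,11,-8)
river: ρ → (-8,5,7)
river: ρ → (7,9,-6)
ρ-cycle length = 16 (tail of 1 descent step not counted)

16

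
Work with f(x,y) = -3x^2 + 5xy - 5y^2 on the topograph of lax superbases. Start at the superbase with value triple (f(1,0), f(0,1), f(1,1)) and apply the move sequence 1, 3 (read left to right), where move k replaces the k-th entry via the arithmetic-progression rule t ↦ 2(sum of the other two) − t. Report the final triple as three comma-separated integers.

start (-3,-5,-3) = (f(1,0),f(0,1),f(1,1))
replace slot 1: 2·((-5)+(-3)) − (-3) = -13 → (-13,-5,-3)
replace slot 3: 2·((-13)+(-5)) − (-3) = -33 → (-13,-5,-33)

-13,-5,-33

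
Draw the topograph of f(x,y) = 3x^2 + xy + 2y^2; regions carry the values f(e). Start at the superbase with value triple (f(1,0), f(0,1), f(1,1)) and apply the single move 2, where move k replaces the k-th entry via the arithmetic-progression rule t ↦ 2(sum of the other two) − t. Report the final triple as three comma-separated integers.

start (3,2,6) = (f(1,0),f(0,1),f(1,1))
replace slot 2: 2·(3+6) − 2 = 16 → (3,16,6)

3,16,6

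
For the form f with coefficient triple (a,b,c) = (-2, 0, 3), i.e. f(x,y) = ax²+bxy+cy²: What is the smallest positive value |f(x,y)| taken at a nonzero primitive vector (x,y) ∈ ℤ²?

descent: ρ → (3,0,-2)
descent: ρ → (-2,4,1)  [lands on river]
river: ρ → (1,4,-2)
closes: descent 2, river 2
min |a| on river = 1

1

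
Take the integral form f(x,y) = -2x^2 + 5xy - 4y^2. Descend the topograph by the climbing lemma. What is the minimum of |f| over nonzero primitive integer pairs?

translate: b→-1 (≡-5 mod 4), so (2,-5,4)→(2,-1,1)
flip: (2,-1,1)→(1,1,2)
reduced (well bottom): (1,1,2) with a≤c, −a<b≤a
well minimum |f| = |-1| = 1 (negative-definite)

1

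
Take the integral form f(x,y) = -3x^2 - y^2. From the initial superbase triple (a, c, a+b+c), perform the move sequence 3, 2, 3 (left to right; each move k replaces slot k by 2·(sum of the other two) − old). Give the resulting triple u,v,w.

start (-3,-1,-4) = (f(1,0),f(0,1),f(1,1))
replace slot 3: 2·((-3)+(-1)) − (-4) = -4 → (-3,-1,-4)
replace slot 2: 2·((-3)+(-4)) − (-1) = -13 → (-3,-13,-4)
replace slot 3: 2·((-3)+(-13)) − (-4) = -28 → (-3,-13,-28)

-3,-13,-28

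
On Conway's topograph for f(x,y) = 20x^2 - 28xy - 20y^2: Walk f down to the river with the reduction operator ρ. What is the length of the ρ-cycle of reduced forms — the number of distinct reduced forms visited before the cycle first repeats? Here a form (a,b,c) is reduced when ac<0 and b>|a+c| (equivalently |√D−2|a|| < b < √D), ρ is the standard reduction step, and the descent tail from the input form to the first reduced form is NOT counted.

D = 2384, ⌊√D⌋ = 48
descent: ρ → (-20,28,20)  [lands on river]
river: ρ → (20,12,-28)
river: ρ → (-28,44,4)
river: ρ → (4,44,-28)
river: ρ → (-28,12,20)
river: ρ → (20,28,-20)
river: ρ → (-20,12,28)
river: ρ → (28,44,-4)
river: ρ → (-4,44,28)
river: ρ → (28,12,-20)
ρ-cycle length = 10 (tail of 1 descent step not counted)

10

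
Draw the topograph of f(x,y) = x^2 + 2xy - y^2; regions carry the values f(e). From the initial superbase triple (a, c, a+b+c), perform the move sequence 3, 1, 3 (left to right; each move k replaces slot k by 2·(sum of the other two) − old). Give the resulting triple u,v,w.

start (1,-1,2) = (f(1,0),f(0,1),f(1,1))
replace slot 3: 2·(1+(-1)) − 2 = -2 → (1,-1,-2)
replace slot 1: 2·((-1)+(-2)) − 1 = -7 → (-7,-1,-2)
replace slot 3: 2·((-7)+(-1)) − (-2) = -14 → (-7,-1,-14)

-7,-1,-14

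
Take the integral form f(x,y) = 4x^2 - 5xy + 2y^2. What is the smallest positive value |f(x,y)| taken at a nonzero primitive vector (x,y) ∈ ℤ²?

translate: b→3 (≡-5 mod 8), so (4,-5,2)→(4,3,1)
flip: (4,3,1)→(1,-3,4)
translate: b→1 (≡-3 mod 2), so (1,-3,4)→(1,1,2)
reduced (well bottom): (1,1,2) with a≤c, −a<b≤a
well minimum = a = 1

1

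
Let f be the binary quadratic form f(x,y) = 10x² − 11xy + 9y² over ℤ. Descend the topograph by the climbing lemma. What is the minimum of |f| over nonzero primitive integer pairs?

translate: b→9 (≡-11 mod 20), so (10,-11,9)→(10,9,8)
flip: (10,9,8)→(8,-9,10)
translate: b→7 (≡-9 mod 16), so (8,-9,10)→(8,7,9)
reduced (well bottom): (8,7,9) with a≤c, −a<b≤a
well minimum = a = 8

8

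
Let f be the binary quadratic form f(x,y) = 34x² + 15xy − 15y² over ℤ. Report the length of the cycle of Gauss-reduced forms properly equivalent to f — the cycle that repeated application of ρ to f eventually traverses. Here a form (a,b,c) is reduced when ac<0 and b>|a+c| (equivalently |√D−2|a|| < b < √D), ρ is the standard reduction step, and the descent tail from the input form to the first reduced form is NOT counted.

D = 2265, ⌊√D⌋ = 47
descent: ρ → (-15,45,4)  [lands on river]
river: ρ → (4,43,-26)
river: ρ → (-26,9,21)
river: ρ → (21,33,-14)
river: ρ → (-14,23,31)
river: ρ → (31,39,-6)
river: ρ → (-6,45,10)
river: ρ → (10,35,-26)
river: ρ → (-26,17,19)
river: ρ → (19,21,-24)
river: ρ → (-24,27,16)
river: ρ → (16,37,-14)
river: ρ → (-14,47,1)
river: ρ → (1,47,-14)
river: ρ → (-14,37,16)
river: ρ → (16,27,-24)
river: ρ → (-24,21,19)
river: ρ → (19,17,-26)
river: ρ → (-26,35,10)
river: ρ → (10,45,-6)
river: ρ → (-6,39,31)
river: ρ → (31,23,-14)
river: ρ → (-14,33,21)
river: ρ → (21,9,-26)
river: ρ → (-26,43,4)
river: ρ → (4,45,-15)
ρ-cycle length = 26 (tail of 1 descent step not counted)

26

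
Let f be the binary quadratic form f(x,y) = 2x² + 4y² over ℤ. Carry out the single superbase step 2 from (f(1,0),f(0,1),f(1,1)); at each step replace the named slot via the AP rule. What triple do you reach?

start (2,4,6) = (f(1,0),f(0,1),f(1,1))
replace slot 2: 2·(2+6) − 4 = 12 → (2,12,6)

2,12,6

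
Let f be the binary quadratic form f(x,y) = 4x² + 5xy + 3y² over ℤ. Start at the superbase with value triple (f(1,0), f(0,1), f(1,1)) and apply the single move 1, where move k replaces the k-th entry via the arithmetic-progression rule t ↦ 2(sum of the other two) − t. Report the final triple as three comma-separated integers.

start (4,3,12) = (f(1,0),f(0,1),f(1,1))
replace slot 1: 2·(3+12) − 4 = 26 → (26,3,12)

26,3,12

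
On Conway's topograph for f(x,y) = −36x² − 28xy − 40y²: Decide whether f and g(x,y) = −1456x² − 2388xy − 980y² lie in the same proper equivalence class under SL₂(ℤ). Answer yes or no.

D₁ = -4976, D₂ = -4976
f is negative-definite; reduce −f:
−f: reduced (well bottom): (36,28,40) with a≤c, −a<b≤a
flip sign back: reduced form of f is (-36,-28,-40)
g is negative-definite; reduce −g:
−g: translate: b→-524 (≡2388 mod 2912), so (1456,2388,980)→(1456,-524,48)
−g: flip: (1456,-524,48)→(48,524,1456)
−g: translate: b→44 (≡524 mod 96), so (48,524,1456)→(48,44,36)
−g: flip: (48,44,36)→(36,-44,48)
−g: translate: b→28 (≡-44 mod 72), so (36,-44,48)→(36,28,40)
−g: reduced (well bottom): (36,28,40) with a≤c, −a<b≤a
flip sign back: reduced form of g is (-36,-28,-40)
reduced forms (-36, -28, -40) vs (-36, -28, -40) ⇒ equivalent

yes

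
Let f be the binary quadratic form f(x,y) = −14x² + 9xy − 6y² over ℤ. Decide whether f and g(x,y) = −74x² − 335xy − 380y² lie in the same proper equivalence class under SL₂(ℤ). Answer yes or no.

D₁ = -255, D₂ = -255
f is negative-definite; reduce −f:
−f: flip: (14,-9,6)→(6,9,14)
−f: translate: b→-3 (≡9 mod 12), so (6,9,14)→(6,-3,11)
−f: reduced (well bottom): (6,-3,11) with a≤c, −a<b≤a
flip sign back: reduced form of f is (-6,3,-11)
g is negative-definite; reduce −g:
−g: translate: b→39 (≡335 mod 148), so (74,335,380)→(74,39,6)
−g: flip: (74,39,6)→(6,-39,74)
−g: translate: b→-3 (≡-39 mod 12), so (6,-39,74)→(6,-3,11)
−g: reduced (well bottom): (6,-3,11) with a≤c, −a<b≤a
flip sign back: reduced form of g is (-6,3,-11)
reduced forms (-6, 3, -11) vs (-6, 3, -11) ⇒ equivalent

yes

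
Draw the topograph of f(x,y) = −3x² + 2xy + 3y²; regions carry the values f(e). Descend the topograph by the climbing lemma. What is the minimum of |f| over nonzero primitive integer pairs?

river: ρ → (3,4,-2)
river: ρ → (-2,4,3)
river: ρ → (3,2,-3)
river: ρ → (-3,4,2)
river: ρ → (2,4,-3)
river: ρ → (-3,2,3)
closes: descent 0, river 6
min |a| on river = 2

2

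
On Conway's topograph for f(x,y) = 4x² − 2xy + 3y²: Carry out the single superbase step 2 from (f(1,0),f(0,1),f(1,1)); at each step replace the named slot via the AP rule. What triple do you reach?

start (4,3,5) = (f(1,0),f(0,1),f(1,1))
replace slot 2: 2·(4+5) − 3 = 15 → (4,15,5)

4,15,5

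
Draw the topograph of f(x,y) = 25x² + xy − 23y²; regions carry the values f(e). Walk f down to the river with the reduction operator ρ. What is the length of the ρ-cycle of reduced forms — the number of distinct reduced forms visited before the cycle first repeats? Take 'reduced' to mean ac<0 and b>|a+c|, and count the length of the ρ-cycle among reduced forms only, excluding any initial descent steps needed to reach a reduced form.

D = 2301, ⌊√D⌋ = 47
descent: ρ → (-23,45,3)  [lands on river]
river: ρ → (3,45,-23)
river: ρ → (-23,47,1)
river: ρ → (1,47,-23)
ρ-cycle length = 4 (tail of 1 descent step not counted)

4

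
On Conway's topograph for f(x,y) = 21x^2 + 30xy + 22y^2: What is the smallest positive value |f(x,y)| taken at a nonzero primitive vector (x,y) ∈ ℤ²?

translate: b→-12 (≡30 mod 42), so (21,30,22)→(21,-12,13)
flip: (21,-12,13)→(13,12,21)
reduced (well bottom): (13,12,21) with a≤c, −a<b≤a
well minimum = a = 13

13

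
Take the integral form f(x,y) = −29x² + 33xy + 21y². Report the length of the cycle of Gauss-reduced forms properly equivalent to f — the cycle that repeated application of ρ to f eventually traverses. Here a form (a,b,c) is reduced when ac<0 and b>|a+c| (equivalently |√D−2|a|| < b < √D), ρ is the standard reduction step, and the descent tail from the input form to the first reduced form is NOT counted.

D = 3525, ⌊√D⌋ = 59
river: ρ → (21,51,-11)
river: ρ → (-11,59,1)
river: ρ → (1,59,-11)
river: ρ → (-11,51,21)
river: ρ → (21,33,-29)
river: ρ → (-29,25,25)
river: ρ → (25,25,-29)
river: ρ → (-29,33,21)
ρ-cycle length = 8 (tail of 0 descent steps not counted)

8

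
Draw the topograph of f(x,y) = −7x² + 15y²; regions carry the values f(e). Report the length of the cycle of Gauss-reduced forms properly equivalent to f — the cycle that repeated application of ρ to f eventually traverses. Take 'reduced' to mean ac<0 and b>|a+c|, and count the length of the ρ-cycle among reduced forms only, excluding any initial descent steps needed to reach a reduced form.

D = 420, ⌊√D⌋ = 20
descent: ρ → (15,0,-7)
descent: ρ → (-7,14,8)  [lands on river]
river: ρ → (8,18,-3)
river: ρ → (-3,18,8)
river: ρ → (8,14,-7)
ρ-cycle length = 4 (tail of 2 descent steps not counted)

4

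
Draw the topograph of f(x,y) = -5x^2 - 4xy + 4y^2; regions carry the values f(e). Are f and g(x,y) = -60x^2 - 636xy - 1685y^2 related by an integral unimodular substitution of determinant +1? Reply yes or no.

D₁ = 96, D₂ = 96
river cycle of f (length 4): (4, 4, -5), (-5, 6, 3), (3, 6, -5), (-5, 4, 4)
river cycle of g (length 4): (-5, 6, 3), (3, 6, -5), (-5, 4, 4), (4, 4, -5)
cycles coincide ⇒ equivalent

yes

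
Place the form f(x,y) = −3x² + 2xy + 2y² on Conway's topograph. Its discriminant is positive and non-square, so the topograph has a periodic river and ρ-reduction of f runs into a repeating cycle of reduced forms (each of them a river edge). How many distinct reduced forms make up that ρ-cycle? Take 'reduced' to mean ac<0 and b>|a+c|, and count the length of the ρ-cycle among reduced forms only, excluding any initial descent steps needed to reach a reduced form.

D = 28, ⌊√D⌋ = 5
river: ρ → (2,2,-3)
river: ρ → (-3,4,1)
river: ρ → (1,4,-3)
river: ρ → (-3,2,2)
ρ-cycle length = 4 (tail of 0 descent steps not counted)

4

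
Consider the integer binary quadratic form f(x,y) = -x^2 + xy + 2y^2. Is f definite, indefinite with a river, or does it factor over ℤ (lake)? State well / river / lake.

D = b²−4ac = 1² − 4·(-1)·2 = 9
D = 3² is a perfect square ⇒ form factors over ℤ ⇒ lakes

lake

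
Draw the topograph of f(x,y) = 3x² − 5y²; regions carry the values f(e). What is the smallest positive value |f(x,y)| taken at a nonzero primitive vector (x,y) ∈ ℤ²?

descent: ρ → (-5,0,3)
descent: ρ → (3,6,-2)  [lands on river]
river: ρ → (-2,6,3)
closes: descent 2, river 2
min |a| on river = 2

2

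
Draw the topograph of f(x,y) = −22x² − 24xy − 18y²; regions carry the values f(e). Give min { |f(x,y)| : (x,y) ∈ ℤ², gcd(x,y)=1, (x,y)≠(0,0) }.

translate: b→-20 (≡24 mod 44), so (22,24,18)→(22,-20,16)
flip: (22,-20,16)→(16,20,22)
translate: b→-12 (≡20 mod 32), so (16,20,22)→(16,-12,18)
reduced (well bottom): (16,-12,18) with a≤c, −a<b≤a
well minimum |f| = |-16| = 16 (negative-definite)

16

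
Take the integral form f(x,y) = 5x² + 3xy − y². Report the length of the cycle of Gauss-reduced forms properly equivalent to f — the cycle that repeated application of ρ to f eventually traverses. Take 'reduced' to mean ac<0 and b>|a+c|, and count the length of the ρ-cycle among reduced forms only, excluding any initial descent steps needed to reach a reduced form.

D = 29, ⌊√D⌋ = 5
descent: ρ → (-1,5,1)  [lands on river]
river: ρ → (1,5,-1)
ρ-cycle length = 2 (tail of 1 descent step not counted)

2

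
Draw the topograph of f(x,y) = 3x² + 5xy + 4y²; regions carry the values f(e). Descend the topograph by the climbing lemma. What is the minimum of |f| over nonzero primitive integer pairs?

translate: b→-1 (≡5 mod 6), so (3,5,4)→(3,-1,2)
flip: (3,-1,2)→(2,1,3)
reduced (well bottom): (2,1,3) with a≤c, −a<b≤a
well minimum = a = 2

2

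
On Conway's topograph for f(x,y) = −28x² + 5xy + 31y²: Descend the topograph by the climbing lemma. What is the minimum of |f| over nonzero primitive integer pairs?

river: ρ → (31,57,-2)
river: ρ → (-2,59,2)
river: ρ → (2,57,-31)
river: ρ → (-31,5,28)
river: ρ → (28,51,-8)
river: ρ → (-8,45,46)
river: ρ → (46,47,-7)
river: ρ → (-7,51,32)
river: ρ → (32,13,-26)
river: ρ → (-26,39,19)
river: ρ → (19,37,-28)
river: ρ → (-28,19,28)
river: ρ → (28,37,-19)
river: ρ → (-19,39,26)
river: ρ → (26,13,-32)
river: ρ → (-32,51,7)
river: ρ → (7,47,-46)
river: ρ → (-46,45,8)
river: ρ → (8,51,-28)
river: ρ → (-28,5,31)
closes: descent 0, river 20
min |a| on river = 2

2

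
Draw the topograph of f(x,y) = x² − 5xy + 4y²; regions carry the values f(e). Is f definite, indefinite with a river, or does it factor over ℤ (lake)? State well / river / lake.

D = b²−4ac = (-5)² − 4·1·4 = 9
D = 3² is a perfect square ⇒ form factors over ℤ ⇒ lakes

lake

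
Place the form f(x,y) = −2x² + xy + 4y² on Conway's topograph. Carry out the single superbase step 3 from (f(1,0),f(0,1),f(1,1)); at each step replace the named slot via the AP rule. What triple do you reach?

start (-2,4,3) = (f(1,0),f(0,1),f(1,1))
replace slot 3: 2·((-2)+4) − 3 = 1 → (-2,4,1)

-2,4,1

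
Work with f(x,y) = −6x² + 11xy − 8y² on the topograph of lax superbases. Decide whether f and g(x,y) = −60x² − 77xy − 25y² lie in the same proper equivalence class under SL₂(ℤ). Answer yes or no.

D₁ = -71, D₂ = -71
f is negative-definite; reduce −f:
−f: translate: b→1 (≡-11 mod 12), so (6,-11,8)→(6,1,3)
−f: flip: (6,1,3)→(3,-1,6)
−f: reduced (well bottom): (3,-1,6) with a≤c, −a<b≤a
flip sign back: reduced form of f is (-3,1,-6)
g is negative-definite; reduce −g:
−g: translate: b→-43 (≡77 mod 120), so (60,77,25)→(60,-43,8)
−g: flip: (60,-43,8)→(8,43,60)
−g: translate: b→-5 (≡43 mod 16), so (8,43,60)→(8,-5,3)
−g: flip: (8,-5,3)→(3,5,8)
−g: translate: b→-1 (≡5 mod 6), so (3,5,8)→(3,-1,6)
−g: reduced (well bottom): (3,-1,6) with a≤c, −a<b≤a
flip sign back: reduced form of g is (-3,1,-6)
reduced forms (-3, 1, -6) vs (-3, 1, -6) ⇒ equivalent

yes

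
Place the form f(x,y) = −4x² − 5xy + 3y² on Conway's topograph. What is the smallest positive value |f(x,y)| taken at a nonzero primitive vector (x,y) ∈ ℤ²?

descent: ρ → (3,5,-4)  [lands on river]
river: ρ → (-4,3,4)
river: ρ → (4,5,-3)
river: ρ → (-3,7,2)
river: ρ → (2,5,-6)
river: ρ → (-6,7,1)
river: ρ → (1,7,-6)
river: ρ → (-6,5,2)
river: ρ → (2,7,-3)
river: ρ → (-3,5,4)
river: ρ → (4,3,-4)
river: ρ → (-4,5,3)
river: ρ → (3,7,-2)
river: ρ → (-2,5,6)
river: ρ → (6,7,-1)
river: ρ → (-1,7,6)
river: ρ → (6,5,-2)
river: ρ → (-2,7,3)
closes: descent 1, river 18
min |a| on river = 1

1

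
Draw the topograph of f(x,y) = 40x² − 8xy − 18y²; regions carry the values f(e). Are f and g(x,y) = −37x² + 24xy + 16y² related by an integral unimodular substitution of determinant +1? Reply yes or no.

D₁ = 2944, D₂ = 2944
river cycle of f (length 12): (-18, 44, 14), (14, 40, -24), (-24, 8, 30), (30, 52, -2), (-2, 52, 30), (30, 8, -24), (-24, 40, 14), (14, 44, -18), (-18, 28, 30), (30, 32, -16), … (2 more)
river cycle of g (length 10): (16, 40, -21), (-21, 44, 12), (12, 52, -5), (-5, 48, 32), (32, 16, -21), (-21, 26, 27), (27, 28, -20), (-20, 52, 3), (3, 50, -37), (-37, 24, 16)
cycles differ ⇒ inequivalent

no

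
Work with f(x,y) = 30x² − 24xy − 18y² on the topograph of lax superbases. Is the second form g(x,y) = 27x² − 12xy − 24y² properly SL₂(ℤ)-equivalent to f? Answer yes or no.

D₁ = 2736, D₂ = 2736
river cycle of f (length 6): (-18, 24, 30), (30, 36, -12), (-12, 36, 30), (30, 24, -18), (-18, 48, 6), (6, 48, -18)
river cycle of g (length 12): (-24, 12, 27), (27, 42, -9), (-9, 48, 12), (12, 48, -9), (-9, 42, 27), (27, 12, -24), (-24, 36, 15), (15, 24, -36), (-36, 48, 3), (3, 48, -36), … (2 more)
cycles differ ⇒ inequivalent

no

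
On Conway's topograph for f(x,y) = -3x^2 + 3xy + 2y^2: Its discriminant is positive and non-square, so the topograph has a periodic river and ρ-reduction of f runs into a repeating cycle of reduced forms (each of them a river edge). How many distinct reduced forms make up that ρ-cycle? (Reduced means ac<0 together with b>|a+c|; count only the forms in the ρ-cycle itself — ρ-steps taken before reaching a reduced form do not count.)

D = 33, ⌊√D⌋ = 5
river: ρ → (2,5,-1)
river: ρ → (-1,5,2)
river: ρ → (2,3,-3)
river: ρ → (-3,3,2)
ρ-cycle length = 4 (tail of 0 descent steps not counted)

4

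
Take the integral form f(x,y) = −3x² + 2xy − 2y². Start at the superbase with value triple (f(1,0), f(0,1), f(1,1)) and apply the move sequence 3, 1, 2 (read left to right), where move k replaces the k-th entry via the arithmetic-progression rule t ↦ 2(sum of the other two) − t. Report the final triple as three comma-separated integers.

start (-3,-2,-3) = (f(1,0),f(0,1),f(1,1))
replace slot 3: 2·((-3)+(-2)) − (-3) = -7 → (-3,-2,-7)
replace slot 1: 2·((-2)+(-7)) − (-3) = -15 → (-15,-2,-7)
replace slot 2: 2·((-15)+(-7)) − (-2) = -42 → (-15,-42,-7)

-15,-42,-7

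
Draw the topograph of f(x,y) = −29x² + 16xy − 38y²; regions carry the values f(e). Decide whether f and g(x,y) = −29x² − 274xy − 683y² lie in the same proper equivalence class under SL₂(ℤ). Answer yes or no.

D₁ = -4152, D₂ = -4152
f is negative-definite; reduce −f:
−f: reduced (well bottom): (29,-16,38) with a≤c, −a<b≤a
flip sign back: reduced form of f is (-29,16,-38)
g is negative-definite; reduce −g:
−g: translate: b→-16 (≡274 mod 58), so (29,274,683)→(29,-16,38)
−g: reduced (well bottom): (29,-16,38) with a≤c, −a<b≤a
flip sign back: reduced form of g is (-29,16,-38)
reduced forms (-29, 16, -38) vs (-29, 16, -38) ⇒ equivalent

yes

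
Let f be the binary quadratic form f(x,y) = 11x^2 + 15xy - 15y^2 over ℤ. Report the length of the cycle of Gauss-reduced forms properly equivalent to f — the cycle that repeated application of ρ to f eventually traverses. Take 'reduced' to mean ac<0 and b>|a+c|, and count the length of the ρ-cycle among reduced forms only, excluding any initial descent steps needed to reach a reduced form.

D = 885, ⌊√D⌋ = 29
river: ρ → (-15,15,11)
river: ρ → (11,29,-1)
river: ρ → (-1,29,11)
river: ρ → (11,15,-15)
ρ-cycle length = 4 (tail of 0 descent steps not counted)

4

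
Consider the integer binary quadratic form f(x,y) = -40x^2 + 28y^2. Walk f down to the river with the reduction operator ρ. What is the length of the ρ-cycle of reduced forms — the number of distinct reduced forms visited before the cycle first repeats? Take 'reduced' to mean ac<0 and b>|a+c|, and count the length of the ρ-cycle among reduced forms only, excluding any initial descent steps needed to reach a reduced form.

D = 4480, ⌊√D⌋ = 66
descent: ρ → (28,56,-12)  [lands on river]
river: ρ → (-12,64,8)
river: ρ → (8,64,-12)
river: ρ → (-12,56,28)
ρ-cycle length = 4 (tail of 1 descent step not counted)

4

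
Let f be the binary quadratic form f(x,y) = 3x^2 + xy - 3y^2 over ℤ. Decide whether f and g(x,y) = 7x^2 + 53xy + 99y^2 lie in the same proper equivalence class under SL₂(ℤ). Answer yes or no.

D₁ = 37, D₂ = 37
river cycle of f (length 6): (-3, 5, 1), (1, 5, -3), (-3, 1, 3), (3, 5, -1), (-1, 5, 3), (3, 1, -3)
river cycle of g (length 6): (-1, 5, 3), (3, 1, -3), (-3, 5, 1), (1, 5, -3), (-3, 1, 3), (3, 5, -1)
cycles coincide ⇒ equivalent

yes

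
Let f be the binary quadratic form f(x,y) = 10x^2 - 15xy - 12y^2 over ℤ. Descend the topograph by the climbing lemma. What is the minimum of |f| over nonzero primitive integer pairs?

descent: ρ → (-12,15,10)  [lands on river]
river: ρ → (10,25,-2)
river: ρ → (-2,23,22)
river: ρ → (22,21,-3)
river: ρ → (-3,21,22)
river: ρ → (22,23,-2)
river: ρ → (-2,25,10)
river: ρ → (10,15,-12)
river: ρ → (-12,9,13)
river: ρ → (13,17,-8)
river: ρ → (-8,15,15)
river: ρ → (15,15,-8)
river: ρ → (-8,17,13)
river: ρ → (13,9,-12)
closes: descent 1, river 14
min |a| on river = 2

2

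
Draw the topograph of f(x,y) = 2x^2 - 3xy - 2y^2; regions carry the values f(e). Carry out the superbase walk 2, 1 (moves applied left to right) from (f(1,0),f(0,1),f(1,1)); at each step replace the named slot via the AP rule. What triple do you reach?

start (2,-2,-3) = (f(1,0),f(0,1),f(1,1))
replace slot 2: 2·(2+(-3)) − (-2) = 0 → (2,0,-3)
replace slot 1: 2·(0+(-3)) − 2 = -8 → (-8,0,-3)

-8,0,-3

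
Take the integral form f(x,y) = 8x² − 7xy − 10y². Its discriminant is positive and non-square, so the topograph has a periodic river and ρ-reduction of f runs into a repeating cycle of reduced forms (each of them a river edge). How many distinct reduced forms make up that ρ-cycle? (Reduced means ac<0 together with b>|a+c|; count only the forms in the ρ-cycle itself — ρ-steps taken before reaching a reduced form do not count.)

D = 369, ⌊√D⌋ = 19
descent: ρ → (-10,7,8)  [lands on river]
river: ρ → (8,9,-9)
river: ρ → (-9,9,8)
river: ρ → (8,7,-10)
river: ρ → (-10,13,5)
river: ρ → (5,17,-4)
river: ρ → (-4,15,9)
river: ρ → (9,3,-10)
river: ρ → (-10,17,2)
river: ρ → (2,19,-1)
river: ρ → (-1,19,2)
river: ρ → (2,17,-10)
river: ρ → (-10,3,9)
river: ρ → (9,15,-4)
river: ρ → (-4,17,5)
river: ρ → (5,13,-10)
ρ-cycle length = 16 (tail of 1 descent step not counted)

16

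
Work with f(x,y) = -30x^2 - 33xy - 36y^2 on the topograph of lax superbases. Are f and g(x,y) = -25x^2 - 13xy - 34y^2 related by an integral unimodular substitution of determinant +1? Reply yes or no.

D₁ = -3231, D₂ = -3231
f is negative-definite; reduce −f:
−f: translate: b→-27 (≡33 mod 60), so (30,33,36)→(30,-27,33)
−f: reduced (well bottom): (30,-27,33) with a≤c, −a<b≤a
flip sign back: reduced form of f is (-30,27,-33)
g is negative-definite; reduce −g:
−g: reduced (well bottom): (25,13,34) with a≤c, −a<b≤a
flip sign back: reduced form of g is (-25,-13,-34)
reduced forms (-30, 27, -33) vs (-25, -13, -34) ⇒ inequivalent

no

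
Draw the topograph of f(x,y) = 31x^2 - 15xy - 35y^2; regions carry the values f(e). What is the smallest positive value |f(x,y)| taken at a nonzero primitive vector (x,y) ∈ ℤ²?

descent: ρ → (-35,15,31)  [lands on river]
river: ρ → (31,47,-19)
river: ρ → (-19,67,1)
river: ρ → (1,67,-19)
river: ρ → (-19,47,31)
river: ρ → (31,15,-35)
river: ρ → (-35,55,11)
river: ρ → (11,55,-35)
closes: descent 1, river 8
min |a| on river = 1

1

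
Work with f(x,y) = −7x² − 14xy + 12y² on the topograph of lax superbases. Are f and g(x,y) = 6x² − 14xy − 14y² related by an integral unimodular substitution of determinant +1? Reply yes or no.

D₁ = 532, D₂ = 532
river cycle of f (length 16): (12, 14, -7), (-7, 14, 12), (12, 10, -9), (-9, 8, 13), (13, 18, -4), (-4, 22, 3), (3, 20, -11), (-11, 2, 12), (12, 22, -1), (-1, 22, 12), … (6 more)
river cycle of g (length 4): (-14, 14, 6), (6, 22, -2), (-2, 22, 6), (6, 14, -14)
cycles differ ⇒ inequivalent

no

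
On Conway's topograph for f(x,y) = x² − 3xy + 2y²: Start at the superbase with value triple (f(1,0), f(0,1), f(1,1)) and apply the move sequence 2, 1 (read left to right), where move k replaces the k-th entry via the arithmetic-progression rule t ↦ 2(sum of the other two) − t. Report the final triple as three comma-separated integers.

start (1,2,0) = (f(1,0),f(0,1),f(1,1))
replace slot 2: 2·(1+0) − 2 = 0 → (1,0,0)
replace slot 1: 2·(0+0) − 1 = -1 → (-1,0,0)

-1,0,0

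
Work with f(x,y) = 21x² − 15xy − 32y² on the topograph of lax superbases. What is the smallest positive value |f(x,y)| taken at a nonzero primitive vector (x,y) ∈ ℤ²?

descent: ρ → (-32,15,21)  [lands on river]
river: ρ → (21,27,-26)
river: ρ → (-26,25,22)
river: ρ → (22,19,-29)
river: ρ → (-29,39,12)
river: ρ → (12,33,-38)
river: ρ → (-38,43,7)
river: ρ → (7,41,-44)
river: ρ → (-44,47,4)
river: ρ → (4,49,-32)
closes: descent 1, river 10
min |a| on river = 4

4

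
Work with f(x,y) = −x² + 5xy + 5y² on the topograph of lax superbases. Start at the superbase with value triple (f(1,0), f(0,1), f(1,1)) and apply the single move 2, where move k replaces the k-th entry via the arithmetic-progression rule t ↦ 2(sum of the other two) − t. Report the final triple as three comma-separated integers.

start (-1,5,9) = (f(1,0),f(0,1),f(1,1))
replace slot 2: 2·((-1)+9) − 5 = 11 → (-1,11,9)

-1,11,9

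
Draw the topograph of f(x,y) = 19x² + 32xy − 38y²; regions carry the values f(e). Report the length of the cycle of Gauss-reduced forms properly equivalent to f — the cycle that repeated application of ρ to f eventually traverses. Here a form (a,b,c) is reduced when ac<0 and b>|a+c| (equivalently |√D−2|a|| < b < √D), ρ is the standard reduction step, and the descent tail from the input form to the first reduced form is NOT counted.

D = 3912, ⌊√D⌋ = 62
river: ρ → (-38,44,13)
river: ρ → (13,60,-6)
river: ρ → (-6,60,13)
river: ρ → (13,44,-38)
river: ρ → (-38,32,19)
river: ρ → (19,44,-26)
river: ρ → (-26,60,3)
river: ρ → (3,60,-26)
river: ρ → (-26,44,19)
river: ρ → (19,32,-38)
ρ-cycle length = 10 (tail of 0 descent steps not counted)

10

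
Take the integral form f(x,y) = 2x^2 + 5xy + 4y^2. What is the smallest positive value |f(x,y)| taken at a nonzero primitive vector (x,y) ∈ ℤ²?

translate: b→1 (≡5 mod 4), so (2,5,4)→(2,1,1)
flip: (2,1,1)→(1,-1,2)
translate: b→1 (≡-1 mod 2), so (1,-1,2)→(1,1,2)
reduced (well bottom): (1,1,2) with a≤c, −a<b≤a
well minimum = a = 1

1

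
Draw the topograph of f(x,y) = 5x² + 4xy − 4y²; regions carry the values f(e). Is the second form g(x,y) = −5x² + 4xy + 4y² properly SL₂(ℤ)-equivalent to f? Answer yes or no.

D₁ = 96, D₂ = 96
river cycle of f (length 4): (-4, 4, 5), (5, 6, -3), (-3, 6, 5), (5, 4, -4)
river cycle of g (length 4): (4, 4, -5), (-5, 6, 3), (3, 6, -5), (-5, 4, 4)
cycles differ ⇒ inequivalent

no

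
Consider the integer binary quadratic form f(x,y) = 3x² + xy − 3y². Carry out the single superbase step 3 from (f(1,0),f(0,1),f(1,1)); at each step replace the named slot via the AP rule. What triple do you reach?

start (3,-3,1) = (f(1,0),f(0,1),f(1,1))
replace slot 3: 2·(3+(-3)) − 1 = -1 → (3,-3,-1)

3,-3,-1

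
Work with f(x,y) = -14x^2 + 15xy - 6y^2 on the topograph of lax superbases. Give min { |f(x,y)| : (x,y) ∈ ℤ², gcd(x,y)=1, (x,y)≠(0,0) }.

translate: b→13 (≡-15 mod 28), so (14,-15,6)→(14,13,5)
flip: (14,13,5)→(5,-13,14)
translate: b→-3 (≡-13 mod 10), so (5,-13,14)→(5,-3,6)
reduced (well bottom): (5,-3,6) with a≤c, −a<b≤a
well minimum |f| = |-5| = 5 (negative-definite)

5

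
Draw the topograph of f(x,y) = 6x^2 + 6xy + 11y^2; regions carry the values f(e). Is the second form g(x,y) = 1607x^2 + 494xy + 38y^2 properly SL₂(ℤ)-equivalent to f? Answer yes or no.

D₁ = -228, D₂ = -228
f: reduced (well bottom): (6,6,11) with a≤c, −a<b≤a
g: flip: (1607,494,38)→(38,-494,1607)
g: translate: b→38 (≡-494 mod 76), so (38,-494,1607)→(38,38,11)
g: flip: (38,38,11)→(11,-38,38)
g: translate: b→6 (≡-38 mod 22), so (11,-38,38)→(11,6,6)
g: flip: (11,6,6)→(6,-6,11)
g: translate: b→6 (≡-6 mod 12), so (6,-6,11)→(6,6,11)
g: reduced (well bottom): (6,6,11) with a≤c, −a<b≤a
reduced forms (6, 6, 11) vs (6, 6, 11) ⇒ equivalent

yes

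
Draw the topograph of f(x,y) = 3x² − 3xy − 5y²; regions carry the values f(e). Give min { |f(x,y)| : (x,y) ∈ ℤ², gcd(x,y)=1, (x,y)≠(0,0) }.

descent: ρ → (-5,3,3)  [lands on river]
river: ρ → (3,3,-5)
river: ρ → (-5,7,1)
river: ρ → (1,7,-5)
closes: descent 1, river 4
min |a| on river = 1

1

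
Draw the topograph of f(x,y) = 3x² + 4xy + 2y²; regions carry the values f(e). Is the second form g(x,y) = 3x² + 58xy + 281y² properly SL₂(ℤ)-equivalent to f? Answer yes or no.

D₁ = -8, D₂ = -8
f: translate: b→-2 (≡4 mod 6), so (3,4,2)→(3,-2,1)
f: flip: (3,-2,1)→(1,2,3)
f: translate: b→0 (≡2 mod 2), so (1,2,3)→(1,0,2)
f: reduced (well bottom): (1,0,2) with a≤c, −a<b≤a
g: translate: b→-2 (≡58 mod 6), so (3,58,281)→(3,-2,1)
g: flip: (3,-2,1)→(1,2,3)
g: translate: b→0 (≡2 mod 2), so (1,2,3)→(1,0,2)
g: reduced (well bottom): (1,0,2) with a≤c, −a<b≤a
reduced forms (1, 0, 2) vs (1, 0, 2) ⇒ equivalent

yes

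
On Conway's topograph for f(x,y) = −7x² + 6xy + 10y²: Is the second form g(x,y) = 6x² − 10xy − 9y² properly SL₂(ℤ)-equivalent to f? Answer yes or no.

D₁ = 316, D₂ = 316
river cycle of f (length 6): (10, 14, -3), (-3, 16, 5), (5, 14, -6), (-6, 10, 9), (9, 8, -7), (-7, 6, 10)
river cycle of g (length 6): (-9, 10, 6), (6, 14, -5), (-5, 16, 3), (3, 14, -10), (-10, 6, 7), (7, 8, -9)
cycles differ ⇒ inequivalent

no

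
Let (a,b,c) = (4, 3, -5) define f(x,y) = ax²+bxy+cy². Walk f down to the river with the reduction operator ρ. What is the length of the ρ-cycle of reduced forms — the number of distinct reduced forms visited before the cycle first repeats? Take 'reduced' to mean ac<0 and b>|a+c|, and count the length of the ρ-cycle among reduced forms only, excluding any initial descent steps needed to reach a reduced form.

D = 89, ⌊√D⌋ = 9
river: ρ → (-5,7,2)
river: ρ → (2,9,-1)
river: ρ → (-1,9,2)
river: ρ → (2,7,-5)
river: ρ → (-5,3,4)
river: ρ → (4,5,-4)
river: ρ → (-4,3,5)
river: ρ → (5,7,-2)
river: ρ → (-2,9,1)
river: ρ → (1,9,-2)
river: ρ → (-2,7,5)
river: ρ → (5,3,-4)
river: ρ → (-4,5,4)
river: ρ → (4,3,-5)
ρ-cycle length = 14 (tail of 0 descent steps not counted)

14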